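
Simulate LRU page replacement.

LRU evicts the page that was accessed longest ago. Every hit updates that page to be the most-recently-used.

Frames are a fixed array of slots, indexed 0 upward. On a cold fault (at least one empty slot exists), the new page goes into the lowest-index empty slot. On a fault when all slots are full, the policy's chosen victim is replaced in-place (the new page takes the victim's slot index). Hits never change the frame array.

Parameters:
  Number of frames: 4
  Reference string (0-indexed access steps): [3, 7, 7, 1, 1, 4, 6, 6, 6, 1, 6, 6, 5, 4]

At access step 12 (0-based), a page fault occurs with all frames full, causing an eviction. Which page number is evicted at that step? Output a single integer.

Answer: 7

Derivation:
Step 0: ref 3 -> FAULT, frames=[3,-,-,-]
Step 1: ref 7 -> FAULT, frames=[3,7,-,-]
Step 2: ref 7 -> HIT, frames=[3,7,-,-]
Step 3: ref 1 -> FAULT, frames=[3,7,1,-]
Step 4: ref 1 -> HIT, frames=[3,7,1,-]
Step 5: ref 4 -> FAULT, frames=[3,7,1,4]
Step 6: ref 6 -> FAULT, evict 3, frames=[6,7,1,4]
Step 7: ref 6 -> HIT, frames=[6,7,1,4]
Step 8: ref 6 -> HIT, frames=[6,7,1,4]
Step 9: ref 1 -> HIT, frames=[6,7,1,4]
Step 10: ref 6 -> HIT, frames=[6,7,1,4]
Step 11: ref 6 -> HIT, frames=[6,7,1,4]
Step 12: ref 5 -> FAULT, evict 7, frames=[6,5,1,4]
At step 12: evicted page 7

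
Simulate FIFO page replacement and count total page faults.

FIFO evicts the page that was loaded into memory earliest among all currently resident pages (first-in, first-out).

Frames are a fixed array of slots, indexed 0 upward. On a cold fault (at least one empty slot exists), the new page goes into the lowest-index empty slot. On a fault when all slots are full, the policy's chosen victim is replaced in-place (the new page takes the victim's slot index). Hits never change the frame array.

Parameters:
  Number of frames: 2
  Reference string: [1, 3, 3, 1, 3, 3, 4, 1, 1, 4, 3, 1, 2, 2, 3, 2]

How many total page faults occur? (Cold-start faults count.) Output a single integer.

Step 0: ref 1 → FAULT, frames=[1,-]
Step 1: ref 3 → FAULT, frames=[1,3]
Step 2: ref 3 → HIT, frames=[1,3]
Step 3: ref 1 → HIT, frames=[1,3]
Step 4: ref 3 → HIT, frames=[1,3]
Step 5: ref 3 → HIT, frames=[1,3]
Step 6: ref 4 → FAULT (evict 1), frames=[4,3]
Step 7: ref 1 → FAULT (evict 3), frames=[4,1]
Step 8: ref 1 → HIT, frames=[4,1]
Step 9: ref 4 → HIT, frames=[4,1]
Step 10: ref 3 → FAULT (evict 4), frames=[3,1]
Step 11: ref 1 → HIT, frames=[3,1]
Step 12: ref 2 → FAULT (evict 1), frames=[3,2]
Step 13: ref 2 → HIT, frames=[3,2]
Step 14: ref 3 → HIT, frames=[3,2]
Step 15: ref 2 → HIT, frames=[3,2]
Total faults: 6

Answer: 6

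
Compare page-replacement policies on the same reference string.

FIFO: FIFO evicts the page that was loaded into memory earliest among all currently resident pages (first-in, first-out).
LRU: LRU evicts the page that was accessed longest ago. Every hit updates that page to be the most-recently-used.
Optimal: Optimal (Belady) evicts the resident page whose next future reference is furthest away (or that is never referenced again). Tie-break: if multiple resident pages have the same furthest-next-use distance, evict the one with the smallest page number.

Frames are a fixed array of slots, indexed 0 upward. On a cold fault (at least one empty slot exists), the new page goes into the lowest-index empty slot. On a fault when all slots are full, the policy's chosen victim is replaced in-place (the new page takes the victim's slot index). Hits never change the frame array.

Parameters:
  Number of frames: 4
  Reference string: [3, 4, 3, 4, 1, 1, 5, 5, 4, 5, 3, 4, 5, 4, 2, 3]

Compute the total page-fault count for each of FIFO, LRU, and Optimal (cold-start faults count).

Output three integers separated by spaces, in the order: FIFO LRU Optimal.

Answer: 6 5 5

Derivation:
--- FIFO ---
  step 0: ref 3 -> FAULT, frames=[3,-,-,-] (faults so far: 1)
  step 1: ref 4 -> FAULT, frames=[3,4,-,-] (faults so far: 2)
  step 2: ref 3 -> HIT, frames=[3,4,-,-] (faults so far: 2)
  step 3: ref 4 -> HIT, frames=[3,4,-,-] (faults so far: 2)
  step 4: ref 1 -> FAULT, frames=[3,4,1,-] (faults so far: 3)
  step 5: ref 1 -> HIT, frames=[3,4,1,-] (faults so far: 3)
  step 6: ref 5 -> FAULT, frames=[3,4,1,5] (faults so far: 4)
  step 7: ref 5 -> HIT, frames=[3,4,1,5] (faults so far: 4)
  step 8: ref 4 -> HIT, frames=[3,4,1,5] (faults so far: 4)
  step 9: ref 5 -> HIT, frames=[3,4,1,5] (faults so far: 4)
  step 10: ref 3 -> HIT, frames=[3,4,1,5] (faults so far: 4)
  step 11: ref 4 -> HIT, frames=[3,4,1,5] (faults so far: 4)
  step 12: ref 5 -> HIT, frames=[3,4,1,5] (faults so far: 4)
  step 13: ref 4 -> HIT, frames=[3,4,1,5] (faults so far: 4)
  step 14: ref 2 -> FAULT, evict 3, frames=[2,4,1,5] (faults so far: 5)
  step 15: ref 3 -> FAULT, evict 4, frames=[2,3,1,5] (faults so far: 6)
  FIFO total faults: 6
--- LRU ---
  step 0: ref 3 -> FAULT, frames=[3,-,-,-] (faults so far: 1)
  step 1: ref 4 -> FAULT, frames=[3,4,-,-] (faults so far: 2)
  step 2: ref 3 -> HIT, frames=[3,4,-,-] (faults so far: 2)
  step 3: ref 4 -> HIT, frames=[3,4,-,-] (faults so far: 2)
  step 4: ref 1 -> FAULT, frames=[3,4,1,-] (faults so far: 3)
  step 5: ref 1 -> HIT, frames=[3,4,1,-] (faults so far: 3)
  step 6: ref 5 -> FAULT, frames=[3,4,1,5] (faults so far: 4)
  step 7: ref 5 -> HIT, frames=[3,4,1,5] (faults so far: 4)
  step 8: ref 4 -> HIT, frames=[3,4,1,5] (faults so far: 4)
  step 9: ref 5 -> HIT, frames=[3,4,1,5] (faults so far: 4)
  step 10: ref 3 -> HIT, frames=[3,4,1,5] (faults so far: 4)
  step 11: ref 4 -> HIT, frames=[3,4,1,5] (faults so far: 4)
  step 12: ref 5 -> HIT, frames=[3,4,1,5] (faults so far: 4)
  step 13: ref 4 -> HIT, frames=[3,4,1,5] (faults so far: 4)
  step 14: ref 2 -> FAULT, evict 1, frames=[3,4,2,5] (faults so far: 5)
  step 15: ref 3 -> HIT, frames=[3,4,2,5] (faults so far: 5)
  LRU total faults: 5
--- Optimal ---
  step 0: ref 3 -> FAULT, frames=[3,-,-,-] (faults so far: 1)
  step 1: ref 4 -> FAULT, frames=[3,4,-,-] (faults so far: 2)
  step 2: ref 3 -> HIT, frames=[3,4,-,-] (faults so far: 2)
  step 3: ref 4 -> HIT, frames=[3,4,-,-] (faults so far: 2)
  step 4: ref 1 -> FAULT, frames=[3,4,1,-] (faults so far: 3)
  step 5: ref 1 -> HIT, frames=[3,4,1,-] (faults so far: 3)
  step 6: ref 5 -> FAULT, frames=[3,4,1,5] (faults so far: 4)
  step 7: ref 5 -> HIT, frames=[3,4,1,5] (faults so far: 4)
  step 8: ref 4 -> HIT, frames=[3,4,1,5] (faults so far: 4)
  step 9: ref 5 -> HIT, frames=[3,4,1,5] (faults so far: 4)
  step 10: ref 3 -> HIT, frames=[3,4,1,5] (faults so far: 4)
  step 11: ref 4 -> HIT, frames=[3,4,1,5] (faults so far: 4)
  step 12: ref 5 -> HIT, frames=[3,4,1,5] (faults so far: 4)
  step 13: ref 4 -> HIT, frames=[3,4,1,5] (faults so far: 4)
  step 14: ref 2 -> FAULT, evict 1, frames=[3,4,2,5] (faults so far: 5)
  step 15: ref 3 -> HIT, frames=[3,4,2,5] (faults so far: 5)
  Optimal total faults: 5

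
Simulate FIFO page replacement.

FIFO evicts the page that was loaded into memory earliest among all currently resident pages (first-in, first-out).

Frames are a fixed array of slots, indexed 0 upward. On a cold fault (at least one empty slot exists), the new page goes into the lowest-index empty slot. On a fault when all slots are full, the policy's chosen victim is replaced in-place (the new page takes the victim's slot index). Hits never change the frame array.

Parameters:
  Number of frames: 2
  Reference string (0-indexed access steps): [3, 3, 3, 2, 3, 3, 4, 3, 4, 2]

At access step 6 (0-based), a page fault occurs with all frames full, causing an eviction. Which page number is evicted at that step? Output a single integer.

Step 0: ref 3 -> FAULT, frames=[3,-]
Step 1: ref 3 -> HIT, frames=[3,-]
Step 2: ref 3 -> HIT, frames=[3,-]
Step 3: ref 2 -> FAULT, frames=[3,2]
Step 4: ref 3 -> HIT, frames=[3,2]
Step 5: ref 3 -> HIT, frames=[3,2]
Step 6: ref 4 -> FAULT, evict 3, frames=[4,2]
At step 6: evicted page 3

Answer: 3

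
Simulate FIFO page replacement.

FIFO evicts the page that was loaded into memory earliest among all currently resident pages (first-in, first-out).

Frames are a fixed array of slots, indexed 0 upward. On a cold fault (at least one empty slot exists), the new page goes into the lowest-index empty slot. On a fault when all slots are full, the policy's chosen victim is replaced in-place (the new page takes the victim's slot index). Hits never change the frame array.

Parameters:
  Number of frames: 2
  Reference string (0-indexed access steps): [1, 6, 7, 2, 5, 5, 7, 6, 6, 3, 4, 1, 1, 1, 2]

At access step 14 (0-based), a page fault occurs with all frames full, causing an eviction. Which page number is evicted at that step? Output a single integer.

Step 0: ref 1 -> FAULT, frames=[1,-]
Step 1: ref 6 -> FAULT, frames=[1,6]
Step 2: ref 7 -> FAULT, evict 1, frames=[7,6]
Step 3: ref 2 -> FAULT, evict 6, frames=[7,2]
Step 4: ref 5 -> FAULT, evict 7, frames=[5,2]
Step 5: ref 5 -> HIT, frames=[5,2]
Step 6: ref 7 -> FAULT, evict 2, frames=[5,7]
Step 7: ref 6 -> FAULT, evict 5, frames=[6,7]
Step 8: ref 6 -> HIT, frames=[6,7]
Step 9: ref 3 -> FAULT, evict 7, frames=[6,3]
Step 10: ref 4 -> FAULT, evict 6, frames=[4,3]
Step 11: ref 1 -> FAULT, evict 3, frames=[4,1]
Step 12: ref 1 -> HIT, frames=[4,1]
Step 13: ref 1 -> HIT, frames=[4,1]
Step 14: ref 2 -> FAULT, evict 4, frames=[2,1]
At step 14: evicted page 4

Answer: 4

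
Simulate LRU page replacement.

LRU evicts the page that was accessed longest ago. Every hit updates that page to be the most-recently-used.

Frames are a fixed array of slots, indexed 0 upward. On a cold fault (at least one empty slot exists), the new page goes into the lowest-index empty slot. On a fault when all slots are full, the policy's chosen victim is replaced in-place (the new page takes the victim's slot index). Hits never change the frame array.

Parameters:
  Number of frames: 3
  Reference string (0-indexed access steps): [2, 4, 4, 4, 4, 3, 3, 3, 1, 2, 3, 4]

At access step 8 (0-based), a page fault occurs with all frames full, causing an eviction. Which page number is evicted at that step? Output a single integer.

Answer: 2

Derivation:
Step 0: ref 2 -> FAULT, frames=[2,-,-]
Step 1: ref 4 -> FAULT, frames=[2,4,-]
Step 2: ref 4 -> HIT, frames=[2,4,-]
Step 3: ref 4 -> HIT, frames=[2,4,-]
Step 4: ref 4 -> HIT, frames=[2,4,-]
Step 5: ref 3 -> FAULT, frames=[2,4,3]
Step 6: ref 3 -> HIT, frames=[2,4,3]
Step 7: ref 3 -> HIT, frames=[2,4,3]
Step 8: ref 1 -> FAULT, evict 2, frames=[1,4,3]
At step 8: evicted page 2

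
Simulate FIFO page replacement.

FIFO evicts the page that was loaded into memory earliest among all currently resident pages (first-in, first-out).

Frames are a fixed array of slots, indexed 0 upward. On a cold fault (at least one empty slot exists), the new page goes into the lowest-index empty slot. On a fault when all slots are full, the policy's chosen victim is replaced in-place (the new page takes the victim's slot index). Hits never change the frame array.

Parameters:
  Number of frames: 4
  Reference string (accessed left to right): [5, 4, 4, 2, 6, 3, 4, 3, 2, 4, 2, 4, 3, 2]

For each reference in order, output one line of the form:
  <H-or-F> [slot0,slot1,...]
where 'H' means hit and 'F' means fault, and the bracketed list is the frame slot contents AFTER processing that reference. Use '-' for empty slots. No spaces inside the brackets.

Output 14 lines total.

F [5,-,-,-]
F [5,4,-,-]
H [5,4,-,-]
F [5,4,2,-]
F [5,4,2,6]
F [3,4,2,6]
H [3,4,2,6]
H [3,4,2,6]
H [3,4,2,6]
H [3,4,2,6]
H [3,4,2,6]
H [3,4,2,6]
H [3,4,2,6]
H [3,4,2,6]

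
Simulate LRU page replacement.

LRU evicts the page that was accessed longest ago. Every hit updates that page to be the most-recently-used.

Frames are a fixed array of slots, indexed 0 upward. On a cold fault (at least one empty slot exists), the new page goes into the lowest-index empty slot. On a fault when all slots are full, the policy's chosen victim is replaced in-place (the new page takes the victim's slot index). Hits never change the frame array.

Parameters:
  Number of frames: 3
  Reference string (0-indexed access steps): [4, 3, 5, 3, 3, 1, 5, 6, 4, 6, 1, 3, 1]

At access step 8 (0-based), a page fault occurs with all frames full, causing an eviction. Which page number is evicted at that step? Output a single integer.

Step 0: ref 4 -> FAULT, frames=[4,-,-]
Step 1: ref 3 -> FAULT, frames=[4,3,-]
Step 2: ref 5 -> FAULT, frames=[4,3,5]
Step 3: ref 3 -> HIT, frames=[4,3,5]
Step 4: ref 3 -> HIT, frames=[4,3,5]
Step 5: ref 1 -> FAULT, evict 4, frames=[1,3,5]
Step 6: ref 5 -> HIT, frames=[1,3,5]
Step 7: ref 6 -> FAULT, evict 3, frames=[1,6,5]
Step 8: ref 4 -> FAULT, evict 1, frames=[4,6,5]
At step 8: evicted page 1

Answer: 1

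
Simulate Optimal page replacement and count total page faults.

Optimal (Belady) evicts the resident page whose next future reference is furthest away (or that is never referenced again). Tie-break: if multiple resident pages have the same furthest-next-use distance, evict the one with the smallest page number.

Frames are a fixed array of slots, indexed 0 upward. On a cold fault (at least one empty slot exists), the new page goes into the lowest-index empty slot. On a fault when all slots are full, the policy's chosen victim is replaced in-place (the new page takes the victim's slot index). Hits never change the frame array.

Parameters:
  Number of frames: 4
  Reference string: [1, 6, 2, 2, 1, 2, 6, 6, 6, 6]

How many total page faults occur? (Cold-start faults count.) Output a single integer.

Answer: 3

Derivation:
Step 0: ref 1 → FAULT, frames=[1,-,-,-]
Step 1: ref 6 → FAULT, frames=[1,6,-,-]
Step 2: ref 2 → FAULT, frames=[1,6,2,-]
Step 3: ref 2 → HIT, frames=[1,6,2,-]
Step 4: ref 1 → HIT, frames=[1,6,2,-]
Step 5: ref 2 → HIT, frames=[1,6,2,-]
Step 6: ref 6 → HIT, frames=[1,6,2,-]
Step 7: ref 6 → HIT, frames=[1,6,2,-]
Step 8: ref 6 → HIT, frames=[1,6,2,-]
Step 9: ref 6 → HIT, frames=[1,6,2,-]
Total faults: 3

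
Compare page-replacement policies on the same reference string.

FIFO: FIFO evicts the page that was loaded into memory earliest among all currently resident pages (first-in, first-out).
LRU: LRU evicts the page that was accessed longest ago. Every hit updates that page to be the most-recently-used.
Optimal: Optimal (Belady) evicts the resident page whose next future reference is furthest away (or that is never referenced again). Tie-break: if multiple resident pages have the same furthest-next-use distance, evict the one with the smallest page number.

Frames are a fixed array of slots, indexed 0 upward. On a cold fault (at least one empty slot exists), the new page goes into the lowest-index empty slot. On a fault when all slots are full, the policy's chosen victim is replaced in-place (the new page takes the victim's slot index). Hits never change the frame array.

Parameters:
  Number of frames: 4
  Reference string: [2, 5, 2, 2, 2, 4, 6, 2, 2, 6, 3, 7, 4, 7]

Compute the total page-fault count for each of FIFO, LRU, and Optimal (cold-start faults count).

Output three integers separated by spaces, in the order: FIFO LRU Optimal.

Answer: 6 7 6

Derivation:
--- FIFO ---
  step 0: ref 2 -> FAULT, frames=[2,-,-,-] (faults so far: 1)
  step 1: ref 5 -> FAULT, frames=[2,5,-,-] (faults so far: 2)
  step 2: ref 2 -> HIT, frames=[2,5,-,-] (faults so far: 2)
  step 3: ref 2 -> HIT, frames=[2,5,-,-] (faults so far: 2)
  step 4: ref 2 -> HIT, frames=[2,5,-,-] (faults so far: 2)
  step 5: ref 4 -> FAULT, frames=[2,5,4,-] (faults so far: 3)
  step 6: ref 6 -> FAULT, frames=[2,5,4,6] (faults so far: 4)
  step 7: ref 2 -> HIT, frames=[2,5,4,6] (faults so far: 4)
  step 8: ref 2 -> HIT, frames=[2,5,4,6] (faults so far: 4)
  step 9: ref 6 -> HIT, frames=[2,5,4,6] (faults so far: 4)
  step 10: ref 3 -> FAULT, evict 2, frames=[3,5,4,6] (faults so far: 5)
  step 11: ref 7 -> FAULT, evict 5, frames=[3,7,4,6] (faults so far: 6)
  step 12: ref 4 -> HIT, frames=[3,7,4,6] (faults so far: 6)
  step 13: ref 7 -> HIT, frames=[3,7,4,6] (faults so far: 6)
  FIFO total faults: 6
--- LRU ---
  step 0: ref 2 -> FAULT, frames=[2,-,-,-] (faults so far: 1)
  step 1: ref 5 -> FAULT, frames=[2,5,-,-] (faults so far: 2)
  step 2: ref 2 -> HIT, frames=[2,5,-,-] (faults so far: 2)
  step 3: ref 2 -> HIT, frames=[2,5,-,-] (faults so far: 2)
  step 4: ref 2 -> HIT, frames=[2,5,-,-] (faults so far: 2)
  step 5: ref 4 -> FAULT, frames=[2,5,4,-] (faults so far: 3)
  step 6: ref 6 -> FAULT, frames=[2,5,4,6] (faults so far: 4)
  step 7: ref 2 -> HIT, frames=[2,5,4,6] (faults so far: 4)
  step 8: ref 2 -> HIT, frames=[2,5,4,6] (faults so far: 4)
  step 9: ref 6 -> HIT, frames=[2,5,4,6] (faults so far: 4)
  step 10: ref 3 -> FAULT, evict 5, frames=[2,3,4,6] (faults so far: 5)
  step 11: ref 7 -> FAULT, evict 4, frames=[2,3,7,6] (faults so far: 6)
  step 12: ref 4 -> FAULT, evict 2, frames=[4,3,7,6] (faults so far: 7)
  step 13: ref 7 -> HIT, frames=[4,3,7,6] (faults so far: 7)
  LRU total faults: 7
--- Optimal ---
  step 0: ref 2 -> FAULT, frames=[2,-,-,-] (faults so far: 1)
  step 1: ref 5 -> FAULT, frames=[2,5,-,-] (faults so far: 2)
  step 2: ref 2 -> HIT, frames=[2,5,-,-] (faults so far: 2)
  step 3: ref 2 -> HIT, frames=[2,5,-,-] (faults so far: 2)
  step 4: ref 2 -> HIT, frames=[2,5,-,-] (faults so far: 2)
  step 5: ref 4 -> FAULT, frames=[2,5,4,-] (faults so far: 3)
  step 6: ref 6 -> FAULT, frames=[2,5,4,6] (faults so far: 4)
  step 7: ref 2 -> HIT, frames=[2,5,4,6] (faults so far: 4)
  step 8: ref 2 -> HIT, frames=[2,5,4,6] (faults so far: 4)
  step 9: ref 6 -> HIT, frames=[2,5,4,6] (faults so far: 4)
  step 10: ref 3 -> FAULT, evict 2, frames=[3,5,4,6] (faults so far: 5)
  step 11: ref 7 -> FAULT, evict 3, frames=[7,5,4,6] (faults so far: 6)
  step 12: ref 4 -> HIT, frames=[7,5,4,6] (faults so far: 6)
  step 13: ref 7 -> HIT, frames=[7,5,4,6] (faults so far: 6)
  Optimal total faults: 6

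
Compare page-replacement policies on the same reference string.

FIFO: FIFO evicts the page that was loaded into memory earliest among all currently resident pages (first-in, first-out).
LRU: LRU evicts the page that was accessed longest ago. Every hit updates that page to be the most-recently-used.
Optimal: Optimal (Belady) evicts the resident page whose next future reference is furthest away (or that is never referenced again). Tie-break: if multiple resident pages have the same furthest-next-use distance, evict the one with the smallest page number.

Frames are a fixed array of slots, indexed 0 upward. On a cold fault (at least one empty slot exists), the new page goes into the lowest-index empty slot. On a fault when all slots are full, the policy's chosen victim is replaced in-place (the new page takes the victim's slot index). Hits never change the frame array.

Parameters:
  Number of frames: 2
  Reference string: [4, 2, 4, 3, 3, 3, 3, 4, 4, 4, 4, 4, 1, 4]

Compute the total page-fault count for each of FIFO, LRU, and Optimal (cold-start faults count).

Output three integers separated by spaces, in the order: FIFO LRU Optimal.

--- FIFO ---
  step 0: ref 4 -> FAULT, frames=[4,-] (faults so far: 1)
  step 1: ref 2 -> FAULT, frames=[4,2] (faults so far: 2)
  step 2: ref 4 -> HIT, frames=[4,2] (faults so far: 2)
  step 3: ref 3 -> FAULT, evict 4, frames=[3,2] (faults so far: 3)
  step 4: ref 3 -> HIT, frames=[3,2] (faults so far: 3)
  step 5: ref 3 -> HIT, frames=[3,2] (faults so far: 3)
  step 6: ref 3 -> HIT, frames=[3,2] (faults so far: 3)
  step 7: ref 4 -> FAULT, evict 2, frames=[3,4] (faults so far: 4)
  step 8: ref 4 -> HIT, frames=[3,4] (faults so far: 4)
  step 9: ref 4 -> HIT, frames=[3,4] (faults so far: 4)
  step 10: ref 4 -> HIT, frames=[3,4] (faults so far: 4)
  step 11: ref 4 -> HIT, frames=[3,4] (faults so far: 4)
  step 12: ref 1 -> FAULT, evict 3, frames=[1,4] (faults so far: 5)
  step 13: ref 4 -> HIT, frames=[1,4] (faults so far: 5)
  FIFO total faults: 5
--- LRU ---
  step 0: ref 4 -> FAULT, frames=[4,-] (faults so far: 1)
  step 1: ref 2 -> FAULT, frames=[4,2] (faults so far: 2)
  step 2: ref 4 -> HIT, frames=[4,2] (faults so far: 2)
  step 3: ref 3 -> FAULT, evict 2, frames=[4,3] (faults so far: 3)
  step 4: ref 3 -> HIT, frames=[4,3] (faults so far: 3)
  step 5: ref 3 -> HIT, frames=[4,3] (faults so far: 3)
  step 6: ref 3 -> HIT, frames=[4,3] (faults so far: 3)
  step 7: ref 4 -> HIT, frames=[4,3] (faults so far: 3)
  step 8: ref 4 -> HIT, frames=[4,3] (faults so far: 3)
  step 9: ref 4 -> HIT, frames=[4,3] (faults so far: 3)
  step 10: ref 4 -> HIT, frames=[4,3] (faults so far: 3)
  step 11: ref 4 -> HIT, frames=[4,3] (faults so far: 3)
  step 12: ref 1 -> FAULT, evict 3, frames=[4,1] (faults so far: 4)
  step 13: ref 4 -> HIT, frames=[4,1] (faults so far: 4)
  LRU total faults: 4
--- Optimal ---
  step 0: ref 4 -> FAULT, frames=[4,-] (faults so far: 1)
  step 1: ref 2 -> FAULT, frames=[4,2] (faults so far: 2)
  step 2: ref 4 -> HIT, frames=[4,2] (faults so far: 2)
  step 3: ref 3 -> FAULT, evict 2, frames=[4,3] (faults so far: 3)
  step 4: ref 3 -> HIT, frames=[4,3] (faults so far: 3)
  step 5: ref 3 -> HIT, frames=[4,3] (faults so far: 3)
  step 6: ref 3 -> HIT, frames=[4,3] (faults so far: 3)
  step 7: ref 4 -> HIT, frames=[4,3] (faults so far: 3)
  step 8: ref 4 -> HIT, frames=[4,3] (faults so far: 3)
  step 9: ref 4 -> HIT, frames=[4,3] (faults so far: 3)
  step 10: ref 4 -> HIT, frames=[4,3] (faults so far: 3)
  step 11: ref 4 -> HIT, frames=[4,3] (faults so far: 3)
  step 12: ref 1 -> FAULT, evict 3, frames=[4,1] (faults so far: 4)
  step 13: ref 4 -> HIT, frames=[4,1] (faults so far: 4)
  Optimal total faults: 4

Answer: 5 4 4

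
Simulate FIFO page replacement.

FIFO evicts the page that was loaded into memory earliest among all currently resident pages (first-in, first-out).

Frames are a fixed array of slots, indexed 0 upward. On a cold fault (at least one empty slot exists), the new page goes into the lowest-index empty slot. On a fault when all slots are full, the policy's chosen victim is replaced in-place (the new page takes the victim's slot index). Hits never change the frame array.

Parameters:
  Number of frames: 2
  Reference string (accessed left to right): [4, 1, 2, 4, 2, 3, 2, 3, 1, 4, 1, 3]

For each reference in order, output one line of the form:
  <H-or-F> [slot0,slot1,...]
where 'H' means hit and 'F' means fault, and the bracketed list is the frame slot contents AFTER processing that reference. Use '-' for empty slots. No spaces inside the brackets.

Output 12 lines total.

F [4,-]
F [4,1]
F [2,1]
F [2,4]
H [2,4]
F [3,4]
F [3,2]
H [3,2]
F [1,2]
F [1,4]
H [1,4]
F [3,4]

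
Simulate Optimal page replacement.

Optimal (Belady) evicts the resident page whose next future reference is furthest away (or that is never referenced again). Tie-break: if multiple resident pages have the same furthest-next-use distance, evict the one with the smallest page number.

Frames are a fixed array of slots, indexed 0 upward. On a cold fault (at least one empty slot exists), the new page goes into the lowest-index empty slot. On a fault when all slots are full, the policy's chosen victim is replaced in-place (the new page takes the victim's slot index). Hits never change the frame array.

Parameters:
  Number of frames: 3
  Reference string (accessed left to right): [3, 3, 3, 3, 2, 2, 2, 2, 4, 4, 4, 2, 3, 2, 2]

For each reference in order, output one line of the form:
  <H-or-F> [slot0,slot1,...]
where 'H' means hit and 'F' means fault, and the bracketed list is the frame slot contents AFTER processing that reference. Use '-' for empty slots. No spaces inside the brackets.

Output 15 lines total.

F [3,-,-]
H [3,-,-]
H [3,-,-]
H [3,-,-]
F [3,2,-]
H [3,2,-]
H [3,2,-]
H [3,2,-]
F [3,2,4]
H [3,2,4]
H [3,2,4]
H [3,2,4]
H [3,2,4]
H [3,2,4]
H [3,2,4]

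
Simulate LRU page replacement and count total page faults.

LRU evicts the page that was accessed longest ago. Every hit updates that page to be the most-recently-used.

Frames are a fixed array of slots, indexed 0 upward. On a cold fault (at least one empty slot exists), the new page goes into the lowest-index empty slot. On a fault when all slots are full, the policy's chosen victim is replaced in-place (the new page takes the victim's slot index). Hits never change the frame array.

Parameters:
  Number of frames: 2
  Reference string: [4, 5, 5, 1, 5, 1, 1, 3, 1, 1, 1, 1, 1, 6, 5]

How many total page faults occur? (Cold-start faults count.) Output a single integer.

Answer: 6

Derivation:
Step 0: ref 4 → FAULT, frames=[4,-]
Step 1: ref 5 → FAULT, frames=[4,5]
Step 2: ref 5 → HIT, frames=[4,5]
Step 3: ref 1 → FAULT (evict 4), frames=[1,5]
Step 4: ref 5 → HIT, frames=[1,5]
Step 5: ref 1 → HIT, frames=[1,5]
Step 6: ref 1 → HIT, frames=[1,5]
Step 7: ref 3 → FAULT (evict 5), frames=[1,3]
Step 8: ref 1 → HIT, frames=[1,3]
Step 9: ref 1 → HIT, frames=[1,3]
Step 10: ref 1 → HIT, frames=[1,3]
Step 11: ref 1 → HIT, frames=[1,3]
Step 12: ref 1 → HIT, frames=[1,3]
Step 13: ref 6 → FAULT (evict 3), frames=[1,6]
Step 14: ref 5 → FAULT (evict 1), frames=[5,6]
Total faults: 6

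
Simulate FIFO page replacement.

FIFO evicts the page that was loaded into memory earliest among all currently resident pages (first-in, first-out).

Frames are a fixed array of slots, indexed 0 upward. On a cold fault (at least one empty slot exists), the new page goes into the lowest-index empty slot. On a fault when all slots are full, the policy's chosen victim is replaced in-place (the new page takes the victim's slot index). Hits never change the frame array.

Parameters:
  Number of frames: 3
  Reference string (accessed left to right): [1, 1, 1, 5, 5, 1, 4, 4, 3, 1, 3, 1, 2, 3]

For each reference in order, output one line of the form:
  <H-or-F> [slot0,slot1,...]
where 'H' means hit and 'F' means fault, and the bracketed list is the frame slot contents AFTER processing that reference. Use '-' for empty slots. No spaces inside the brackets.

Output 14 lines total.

F [1,-,-]
H [1,-,-]
H [1,-,-]
F [1,5,-]
H [1,5,-]
H [1,5,-]
F [1,5,4]
H [1,5,4]
F [3,5,4]
F [3,1,4]
H [3,1,4]
H [3,1,4]
F [3,1,2]
H [3,1,2]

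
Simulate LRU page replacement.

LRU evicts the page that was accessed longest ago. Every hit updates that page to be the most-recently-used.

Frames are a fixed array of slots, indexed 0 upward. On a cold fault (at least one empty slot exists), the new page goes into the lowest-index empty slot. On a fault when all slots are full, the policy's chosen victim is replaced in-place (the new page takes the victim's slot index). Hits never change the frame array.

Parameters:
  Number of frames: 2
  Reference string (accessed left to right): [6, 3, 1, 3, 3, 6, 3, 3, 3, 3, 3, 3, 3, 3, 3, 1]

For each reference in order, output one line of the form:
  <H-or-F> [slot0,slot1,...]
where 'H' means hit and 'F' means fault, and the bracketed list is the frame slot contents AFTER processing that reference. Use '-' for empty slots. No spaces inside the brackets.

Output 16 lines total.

F [6,-]
F [6,3]
F [1,3]
H [1,3]
H [1,3]
F [6,3]
H [6,3]
H [6,3]
H [6,3]
H [6,3]
H [6,3]
H [6,3]
H [6,3]
H [6,3]
H [6,3]
F [1,3]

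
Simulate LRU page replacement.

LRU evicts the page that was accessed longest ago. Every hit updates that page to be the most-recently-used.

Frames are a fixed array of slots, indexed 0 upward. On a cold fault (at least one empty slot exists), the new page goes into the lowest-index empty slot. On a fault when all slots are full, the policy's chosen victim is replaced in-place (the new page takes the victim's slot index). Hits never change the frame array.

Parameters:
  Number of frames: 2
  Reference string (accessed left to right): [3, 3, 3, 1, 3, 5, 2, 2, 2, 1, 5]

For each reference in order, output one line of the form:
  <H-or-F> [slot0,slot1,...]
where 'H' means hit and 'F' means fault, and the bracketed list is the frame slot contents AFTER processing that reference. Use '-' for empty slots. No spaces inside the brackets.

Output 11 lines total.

F [3,-]
H [3,-]
H [3,-]
F [3,1]
H [3,1]
F [3,5]
F [2,5]
H [2,5]
H [2,5]
F [2,1]
F [5,1]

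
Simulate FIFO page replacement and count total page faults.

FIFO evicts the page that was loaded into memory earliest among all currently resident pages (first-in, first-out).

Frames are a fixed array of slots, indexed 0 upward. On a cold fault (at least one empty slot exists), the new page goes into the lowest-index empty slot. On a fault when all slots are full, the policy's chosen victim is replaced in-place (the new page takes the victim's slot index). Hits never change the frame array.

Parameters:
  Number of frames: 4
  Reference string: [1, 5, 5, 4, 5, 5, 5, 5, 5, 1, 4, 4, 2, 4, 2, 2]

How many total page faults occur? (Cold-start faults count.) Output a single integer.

Step 0: ref 1 → FAULT, frames=[1,-,-,-]
Step 1: ref 5 → FAULT, frames=[1,5,-,-]
Step 2: ref 5 → HIT, frames=[1,5,-,-]
Step 3: ref 4 → FAULT, frames=[1,5,4,-]
Step 4: ref 5 → HIT, frames=[1,5,4,-]
Step 5: ref 5 → HIT, frames=[1,5,4,-]
Step 6: ref 5 → HIT, frames=[1,5,4,-]
Step 7: ref 5 → HIT, frames=[1,5,4,-]
Step 8: ref 5 → HIT, frames=[1,5,4,-]
Step 9: ref 1 → HIT, frames=[1,5,4,-]
Step 10: ref 4 → HIT, frames=[1,5,4,-]
Step 11: ref 4 → HIT, frames=[1,5,4,-]
Step 12: ref 2 → FAULT, frames=[1,5,4,2]
Step 13: ref 4 → HIT, frames=[1,5,4,2]
Step 14: ref 2 → HIT, frames=[1,5,4,2]
Step 15: ref 2 → HIT, frames=[1,5,4,2]
Total faults: 4

Answer: 4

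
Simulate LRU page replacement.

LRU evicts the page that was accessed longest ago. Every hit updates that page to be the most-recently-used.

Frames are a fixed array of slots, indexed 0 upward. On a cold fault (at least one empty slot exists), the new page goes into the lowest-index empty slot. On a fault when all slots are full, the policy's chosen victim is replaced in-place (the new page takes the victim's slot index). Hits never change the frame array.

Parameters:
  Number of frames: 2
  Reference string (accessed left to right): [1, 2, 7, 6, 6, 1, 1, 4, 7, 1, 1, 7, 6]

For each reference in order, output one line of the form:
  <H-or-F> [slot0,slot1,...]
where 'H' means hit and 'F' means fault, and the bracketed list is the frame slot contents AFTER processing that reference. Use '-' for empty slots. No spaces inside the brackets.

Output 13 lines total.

F [1,-]
F [1,2]
F [7,2]
F [7,6]
H [7,6]
F [1,6]
H [1,6]
F [1,4]
F [7,4]
F [7,1]
H [7,1]
H [7,1]
F [7,6]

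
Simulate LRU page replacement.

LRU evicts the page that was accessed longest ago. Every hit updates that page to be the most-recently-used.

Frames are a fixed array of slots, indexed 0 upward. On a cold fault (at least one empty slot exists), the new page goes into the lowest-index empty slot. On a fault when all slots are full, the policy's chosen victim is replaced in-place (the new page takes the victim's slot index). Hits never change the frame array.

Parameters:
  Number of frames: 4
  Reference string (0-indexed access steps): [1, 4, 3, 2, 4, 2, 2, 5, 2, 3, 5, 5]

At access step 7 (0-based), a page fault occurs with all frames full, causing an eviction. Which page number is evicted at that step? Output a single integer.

Answer: 1

Derivation:
Step 0: ref 1 -> FAULT, frames=[1,-,-,-]
Step 1: ref 4 -> FAULT, frames=[1,4,-,-]
Step 2: ref 3 -> FAULT, frames=[1,4,3,-]
Step 3: ref 2 -> FAULT, frames=[1,4,3,2]
Step 4: ref 4 -> HIT, frames=[1,4,3,2]
Step 5: ref 2 -> HIT, frames=[1,4,3,2]
Step 6: ref 2 -> HIT, frames=[1,4,3,2]
Step 7: ref 5 -> FAULT, evict 1, frames=[5,4,3,2]
At step 7: evicted page 1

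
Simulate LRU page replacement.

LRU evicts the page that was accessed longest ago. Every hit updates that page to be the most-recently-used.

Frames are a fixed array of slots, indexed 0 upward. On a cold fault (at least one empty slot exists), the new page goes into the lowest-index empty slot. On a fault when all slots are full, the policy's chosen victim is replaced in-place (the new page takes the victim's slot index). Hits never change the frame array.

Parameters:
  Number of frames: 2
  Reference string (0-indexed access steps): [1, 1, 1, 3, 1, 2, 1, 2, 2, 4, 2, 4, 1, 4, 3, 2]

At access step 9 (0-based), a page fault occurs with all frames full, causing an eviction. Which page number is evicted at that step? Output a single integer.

Step 0: ref 1 -> FAULT, frames=[1,-]
Step 1: ref 1 -> HIT, frames=[1,-]
Step 2: ref 1 -> HIT, frames=[1,-]
Step 3: ref 3 -> FAULT, frames=[1,3]
Step 4: ref 1 -> HIT, frames=[1,3]
Step 5: ref 2 -> FAULT, evict 3, frames=[1,2]
Step 6: ref 1 -> HIT, frames=[1,2]
Step 7: ref 2 -> HIT, frames=[1,2]
Step 8: ref 2 -> HIT, frames=[1,2]
Step 9: ref 4 -> FAULT, evict 1, frames=[4,2]
At step 9: evicted page 1

Answer: 1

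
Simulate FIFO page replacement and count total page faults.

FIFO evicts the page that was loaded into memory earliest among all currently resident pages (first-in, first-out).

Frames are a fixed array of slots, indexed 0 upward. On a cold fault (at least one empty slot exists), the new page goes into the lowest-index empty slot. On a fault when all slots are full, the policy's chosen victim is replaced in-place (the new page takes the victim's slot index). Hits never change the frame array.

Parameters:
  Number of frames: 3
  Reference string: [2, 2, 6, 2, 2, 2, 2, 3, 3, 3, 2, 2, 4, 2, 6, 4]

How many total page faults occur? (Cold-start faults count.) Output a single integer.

Step 0: ref 2 → FAULT, frames=[2,-,-]
Step 1: ref 2 → HIT, frames=[2,-,-]
Step 2: ref 6 → FAULT, frames=[2,6,-]
Step 3: ref 2 → HIT, frames=[2,6,-]
Step 4: ref 2 → HIT, frames=[2,6,-]
Step 5: ref 2 → HIT, frames=[2,6,-]
Step 6: ref 2 → HIT, frames=[2,6,-]
Step 7: ref 3 → FAULT, frames=[2,6,3]
Step 8: ref 3 → HIT, frames=[2,6,3]
Step 9: ref 3 → HIT, frames=[2,6,3]
Step 10: ref 2 → HIT, frames=[2,6,3]
Step 11: ref 2 → HIT, frames=[2,6,3]
Step 12: ref 4 → FAULT (evict 2), frames=[4,6,3]
Step 13: ref 2 → FAULT (evict 6), frames=[4,2,3]
Step 14: ref 6 → FAULT (evict 3), frames=[4,2,6]
Step 15: ref 4 → HIT, frames=[4,2,6]
Total faults: 6

Answer: 6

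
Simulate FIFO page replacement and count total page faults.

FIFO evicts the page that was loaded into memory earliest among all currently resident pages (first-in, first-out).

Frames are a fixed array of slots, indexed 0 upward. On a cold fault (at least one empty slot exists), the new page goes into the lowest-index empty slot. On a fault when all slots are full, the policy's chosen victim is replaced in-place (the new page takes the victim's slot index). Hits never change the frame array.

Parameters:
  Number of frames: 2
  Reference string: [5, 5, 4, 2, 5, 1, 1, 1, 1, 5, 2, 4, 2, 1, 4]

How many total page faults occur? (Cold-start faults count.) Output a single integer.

Step 0: ref 5 → FAULT, frames=[5,-]
Step 1: ref 5 → HIT, frames=[5,-]
Step 2: ref 4 → FAULT, frames=[5,4]
Step 3: ref 2 → FAULT (evict 5), frames=[2,4]
Step 4: ref 5 → FAULT (evict 4), frames=[2,5]
Step 5: ref 1 → FAULT (evict 2), frames=[1,5]
Step 6: ref 1 → HIT, frames=[1,5]
Step 7: ref 1 → HIT, frames=[1,5]
Step 8: ref 1 → HIT, frames=[1,5]
Step 9: ref 5 → HIT, frames=[1,5]
Step 10: ref 2 → FAULT (evict 5), frames=[1,2]
Step 11: ref 4 → FAULT (evict 1), frames=[4,2]
Step 12: ref 2 → HIT, frames=[4,2]
Step 13: ref 1 → FAULT (evict 2), frames=[4,1]
Step 14: ref 4 → HIT, frames=[4,1]
Total faults: 8

Answer: 8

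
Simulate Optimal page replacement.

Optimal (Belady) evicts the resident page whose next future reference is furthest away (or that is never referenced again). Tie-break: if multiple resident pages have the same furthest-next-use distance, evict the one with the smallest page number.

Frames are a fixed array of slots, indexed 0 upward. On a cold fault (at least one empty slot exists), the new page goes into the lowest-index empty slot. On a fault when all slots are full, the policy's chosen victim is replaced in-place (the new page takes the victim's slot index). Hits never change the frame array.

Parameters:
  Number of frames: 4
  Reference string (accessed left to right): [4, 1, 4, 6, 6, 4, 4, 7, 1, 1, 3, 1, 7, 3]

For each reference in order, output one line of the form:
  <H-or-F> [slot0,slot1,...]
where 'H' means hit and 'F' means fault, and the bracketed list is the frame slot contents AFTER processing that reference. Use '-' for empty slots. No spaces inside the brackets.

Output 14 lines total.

F [4,-,-,-]
F [4,1,-,-]
H [4,1,-,-]
F [4,1,6,-]
H [4,1,6,-]
H [4,1,6,-]
H [4,1,6,-]
F [4,1,6,7]
H [4,1,6,7]
H [4,1,6,7]
F [3,1,6,7]
H [3,1,6,7]
H [3,1,6,7]
H [3,1,6,7]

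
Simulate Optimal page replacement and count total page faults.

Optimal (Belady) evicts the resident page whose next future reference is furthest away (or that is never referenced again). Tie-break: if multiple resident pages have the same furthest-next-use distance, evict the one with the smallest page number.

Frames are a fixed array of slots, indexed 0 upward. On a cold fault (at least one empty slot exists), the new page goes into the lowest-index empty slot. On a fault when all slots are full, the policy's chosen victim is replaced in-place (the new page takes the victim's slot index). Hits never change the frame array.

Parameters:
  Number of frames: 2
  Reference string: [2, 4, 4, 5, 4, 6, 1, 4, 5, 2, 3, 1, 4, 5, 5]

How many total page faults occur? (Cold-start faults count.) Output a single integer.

Step 0: ref 2 → FAULT, frames=[2,-]
Step 1: ref 4 → FAULT, frames=[2,4]
Step 2: ref 4 → HIT, frames=[2,4]
Step 3: ref 5 → FAULT (evict 2), frames=[5,4]
Step 4: ref 4 → HIT, frames=[5,4]
Step 5: ref 6 → FAULT (evict 5), frames=[6,4]
Step 6: ref 1 → FAULT (evict 6), frames=[1,4]
Step 7: ref 4 → HIT, frames=[1,4]
Step 8: ref 5 → FAULT (evict 4), frames=[1,5]
Step 9: ref 2 → FAULT (evict 5), frames=[1,2]
Step 10: ref 3 → FAULT (evict 2), frames=[1,3]
Step 11: ref 1 → HIT, frames=[1,3]
Step 12: ref 4 → FAULT (evict 1), frames=[4,3]
Step 13: ref 5 → FAULT (evict 3), frames=[4,5]
Step 14: ref 5 → HIT, frames=[4,5]
Total faults: 10

Answer: 10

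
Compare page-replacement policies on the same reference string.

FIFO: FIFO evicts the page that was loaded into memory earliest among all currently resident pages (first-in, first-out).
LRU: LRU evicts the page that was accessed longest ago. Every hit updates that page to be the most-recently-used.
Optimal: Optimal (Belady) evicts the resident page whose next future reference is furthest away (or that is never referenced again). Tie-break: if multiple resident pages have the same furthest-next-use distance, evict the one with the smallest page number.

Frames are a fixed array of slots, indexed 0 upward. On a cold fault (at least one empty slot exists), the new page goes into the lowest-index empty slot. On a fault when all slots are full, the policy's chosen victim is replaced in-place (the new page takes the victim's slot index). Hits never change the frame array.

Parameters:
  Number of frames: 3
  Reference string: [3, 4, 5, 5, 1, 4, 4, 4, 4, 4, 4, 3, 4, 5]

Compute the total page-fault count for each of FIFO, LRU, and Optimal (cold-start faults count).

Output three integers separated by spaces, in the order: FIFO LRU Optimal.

Answer: 7 6 5

Derivation:
--- FIFO ---
  step 0: ref 3 -> FAULT, frames=[3,-,-] (faults so far: 1)
  step 1: ref 4 -> FAULT, frames=[3,4,-] (faults so far: 2)
  step 2: ref 5 -> FAULT, frames=[3,4,5] (faults so far: 3)
  step 3: ref 5 -> HIT, frames=[3,4,5] (faults so far: 3)
  step 4: ref 1 -> FAULT, evict 3, frames=[1,4,5] (faults so far: 4)
  step 5: ref 4 -> HIT, frames=[1,4,5] (faults so far: 4)
  step 6: ref 4 -> HIT, frames=[1,4,5] (faults so far: 4)
  step 7: ref 4 -> HIT, frames=[1,4,5] (faults so far: 4)
  step 8: ref 4 -> HIT, frames=[1,4,5] (faults so far: 4)
  step 9: ref 4 -> HIT, frames=[1,4,5] (faults so far: 4)
  step 10: ref 4 -> HIT, frames=[1,4,5] (faults so far: 4)
  step 11: ref 3 -> FAULT, evict 4, frames=[1,3,5] (faults so far: 5)
  step 12: ref 4 -> FAULT, evict 5, frames=[1,3,4] (faults so far: 6)
  step 13: ref 5 -> FAULT, evict 1, frames=[5,3,4] (faults so far: 7)
  FIFO total faults: 7
--- LRU ---
  step 0: ref 3 -> FAULT, frames=[3,-,-] (faults so far: 1)
  step 1: ref 4 -> FAULT, frames=[3,4,-] (faults so far: 2)
  step 2: ref 5 -> FAULT, frames=[3,4,5] (faults so far: 3)
  step 3: ref 5 -> HIT, frames=[3,4,5] (faults so far: 3)
  step 4: ref 1 -> FAULT, evict 3, frames=[1,4,5] (faults so far: 4)
  step 5: ref 4 -> HIT, frames=[1,4,5] (faults so far: 4)
  step 6: ref 4 -> HIT, frames=[1,4,5] (faults so far: 4)
  step 7: ref 4 -> HIT, frames=[1,4,5] (faults so far: 4)
  step 8: ref 4 -> HIT, frames=[1,4,5] (faults so far: 4)
  step 9: ref 4 -> HIT, frames=[1,4,5] (faults so far: 4)
  step 10: ref 4 -> HIT, frames=[1,4,5] (faults so far: 4)
  step 11: ref 3 -> FAULT, evict 5, frames=[1,4,3] (faults so far: 5)
  step 12: ref 4 -> HIT, frames=[1,4,3] (faults so far: 5)
  step 13: ref 5 -> FAULT, evict 1, frames=[5,4,3] (faults so far: 6)
  LRU total faults: 6
--- Optimal ---
  step 0: ref 3 -> FAULT, frames=[3,-,-] (faults so far: 1)
  step 1: ref 4 -> FAULT, frames=[3,4,-] (faults so far: 2)
  step 2: ref 5 -> FAULT, frames=[3,4,5] (faults so far: 3)
  step 3: ref 5 -> HIT, frames=[3,4,5] (faults so far: 3)
  step 4: ref 1 -> FAULT, evict 5, frames=[3,4,1] (faults so far: 4)
  step 5: ref 4 -> HIT, frames=[3,4,1] (faults so far: 4)
  step 6: ref 4 -> HIT, frames=[3,4,1] (faults so far: 4)
  step 7: ref 4 -> HIT, frames=[3,4,1] (faults so far: 4)
  step 8: ref 4 -> HIT, frames=[3,4,1] (faults so far: 4)
  step 9: ref 4 -> HIT, frames=[3,4,1] (faults so far: 4)
  step 10: ref 4 -> HIT, frames=[3,4,1] (faults so far: 4)
  step 11: ref 3 -> HIT, frames=[3,4,1] (faults so far: 4)
  step 12: ref 4 -> HIT, frames=[3,4,1] (faults so far: 4)
  step 13: ref 5 -> FAULT, evict 1, frames=[3,4,5] (faults so far: 5)
  Optimal total faults: 5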